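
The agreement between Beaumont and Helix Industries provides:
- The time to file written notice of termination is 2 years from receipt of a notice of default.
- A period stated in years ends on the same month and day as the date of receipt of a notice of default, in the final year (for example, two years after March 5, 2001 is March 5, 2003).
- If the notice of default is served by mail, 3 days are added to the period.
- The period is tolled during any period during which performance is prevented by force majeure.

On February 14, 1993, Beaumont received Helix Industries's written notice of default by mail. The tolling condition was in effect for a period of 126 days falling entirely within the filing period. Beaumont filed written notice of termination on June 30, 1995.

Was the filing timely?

2 years after February 14, 1993 is February 14, 1995.
Service was by mail, adding 3 days: February 14, 1995 + 3 days = February 17, 1995.
Tolling adds 126 days: February 17, 1995 + 126 days = June 23, 1995.
The deadline is June 23, 1995; the filing on June 30, 1995 is after that date.

No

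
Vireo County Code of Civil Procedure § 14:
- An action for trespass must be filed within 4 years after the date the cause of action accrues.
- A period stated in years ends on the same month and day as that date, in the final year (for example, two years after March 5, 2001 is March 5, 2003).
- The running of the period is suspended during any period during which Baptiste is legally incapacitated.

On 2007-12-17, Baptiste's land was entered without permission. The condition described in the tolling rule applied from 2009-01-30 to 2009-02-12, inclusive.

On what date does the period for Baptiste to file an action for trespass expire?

December 31, 2011

4 years after 2007-12-17 is December 17, 2011.
From January 30, 2009 through February 12, 2009 inclusive is 14 days; tolling adds 14 days: December 17, 2011 + 14 days = December 31, 2011.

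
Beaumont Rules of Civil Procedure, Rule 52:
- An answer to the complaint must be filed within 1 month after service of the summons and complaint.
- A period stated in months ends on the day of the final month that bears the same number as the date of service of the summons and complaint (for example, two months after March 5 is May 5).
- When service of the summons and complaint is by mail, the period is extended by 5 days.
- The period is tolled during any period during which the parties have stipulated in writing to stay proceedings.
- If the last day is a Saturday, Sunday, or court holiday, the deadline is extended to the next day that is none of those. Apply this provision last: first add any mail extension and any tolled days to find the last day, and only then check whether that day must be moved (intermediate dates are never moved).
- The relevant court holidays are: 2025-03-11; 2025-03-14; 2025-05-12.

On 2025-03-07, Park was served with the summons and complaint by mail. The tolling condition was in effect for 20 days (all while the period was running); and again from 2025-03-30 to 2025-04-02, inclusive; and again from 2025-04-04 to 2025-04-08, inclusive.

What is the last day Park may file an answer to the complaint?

May 13, 2025

1 month after 2025-03-07 is April 7, 2025.
Service was by mail, adding 5 days: April 7, 2025 + 5 days = April 12, 2025.
Tolling adds 20 days: April 12, 2025 + 20 days = May 2, 2025.
From March 30, 2025 through April 2, 2025 inclusive is 4 days; tolling adds 4 days: May 2, 2025 + 4 days = May 6, 2025.
From April 4, 2025 through April 8, 2025 inclusive is 5 days; tolling adds 5 days: May 6, 2025 + 5 days = May 11, 2025.
May 11, 2025 is Sunday; May 12, 2025 is a listed holiday. The next qualifying day is May 13, 2025.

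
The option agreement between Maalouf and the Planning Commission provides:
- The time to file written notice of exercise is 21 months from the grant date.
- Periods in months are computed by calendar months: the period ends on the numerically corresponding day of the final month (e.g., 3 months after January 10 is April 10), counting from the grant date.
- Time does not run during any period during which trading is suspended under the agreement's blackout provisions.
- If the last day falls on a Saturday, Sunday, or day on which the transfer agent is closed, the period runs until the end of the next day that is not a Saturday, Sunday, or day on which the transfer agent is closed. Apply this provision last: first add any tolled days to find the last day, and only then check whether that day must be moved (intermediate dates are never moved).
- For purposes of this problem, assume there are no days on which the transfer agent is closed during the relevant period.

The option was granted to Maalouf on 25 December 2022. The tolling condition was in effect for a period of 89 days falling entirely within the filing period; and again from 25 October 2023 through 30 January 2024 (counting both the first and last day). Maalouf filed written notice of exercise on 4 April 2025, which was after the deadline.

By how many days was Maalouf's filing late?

21 months after 25 December 2022 is September 25, 2024.
Tolling adds 89 days: September 25, 2024 + 89 days = December 23, 2024.
From October 25, 2023 through January 30, 2024 inclusive is 98 days; tolling adds 98 days: December 23, 2024 + 98 days = March 31, 2025.
March 31, 2025 is a Monday and not a day on which the transfer agent is closed, so no extension applies.
The deadline is March 31, 2025; from March 31, 2025 to April 4, 2025 is 4 days.

4 days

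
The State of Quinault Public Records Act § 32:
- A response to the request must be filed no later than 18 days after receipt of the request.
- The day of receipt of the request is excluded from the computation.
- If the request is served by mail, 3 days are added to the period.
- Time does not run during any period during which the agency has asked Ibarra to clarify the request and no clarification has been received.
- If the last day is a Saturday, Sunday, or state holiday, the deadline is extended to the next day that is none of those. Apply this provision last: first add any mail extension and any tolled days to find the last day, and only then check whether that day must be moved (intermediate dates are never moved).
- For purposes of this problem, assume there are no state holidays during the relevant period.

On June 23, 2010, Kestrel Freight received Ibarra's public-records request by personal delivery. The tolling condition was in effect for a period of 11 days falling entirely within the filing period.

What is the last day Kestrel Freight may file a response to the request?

July 22, 2010

18 days after June 23, 2010 is July 11, 2010.
Service was not by mail, so no mail extension applies.
Tolling adds 11 days: July 11, 2010 + 11 days = July 22, 2010.
July 22, 2010 is a Thursday and not a state holiday, so no extension applies.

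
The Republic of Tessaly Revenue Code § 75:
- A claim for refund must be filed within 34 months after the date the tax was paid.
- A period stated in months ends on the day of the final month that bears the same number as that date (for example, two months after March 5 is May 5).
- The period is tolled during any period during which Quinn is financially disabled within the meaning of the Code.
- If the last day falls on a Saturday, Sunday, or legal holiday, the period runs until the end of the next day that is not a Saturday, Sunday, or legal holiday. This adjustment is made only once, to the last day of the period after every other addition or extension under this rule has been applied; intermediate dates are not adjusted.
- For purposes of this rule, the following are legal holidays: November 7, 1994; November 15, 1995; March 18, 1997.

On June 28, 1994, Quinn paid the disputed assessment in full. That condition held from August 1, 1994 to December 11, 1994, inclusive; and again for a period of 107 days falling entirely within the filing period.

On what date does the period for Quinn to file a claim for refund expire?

34 months after June 28, 1994 is April 28, 1997.
From August 1, 1994 through December 11, 1994 inclusive is 133 days; tolling adds 133 days: April 28, 1997 + 133 days = September 8, 1997.
Tolling adds 107 days: September 8, 1997 + 107 days = December 24, 1997.
December 24, 1997 is a Wednesday and not a legal holiday, so no extension applies.

December 24, 1997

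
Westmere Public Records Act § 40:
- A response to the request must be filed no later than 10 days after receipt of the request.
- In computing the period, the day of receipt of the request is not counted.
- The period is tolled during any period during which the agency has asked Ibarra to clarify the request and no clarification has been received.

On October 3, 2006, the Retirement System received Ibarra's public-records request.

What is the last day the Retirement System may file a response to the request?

10 days after October 3, 2006 is October 13, 2006.

October 13, 2006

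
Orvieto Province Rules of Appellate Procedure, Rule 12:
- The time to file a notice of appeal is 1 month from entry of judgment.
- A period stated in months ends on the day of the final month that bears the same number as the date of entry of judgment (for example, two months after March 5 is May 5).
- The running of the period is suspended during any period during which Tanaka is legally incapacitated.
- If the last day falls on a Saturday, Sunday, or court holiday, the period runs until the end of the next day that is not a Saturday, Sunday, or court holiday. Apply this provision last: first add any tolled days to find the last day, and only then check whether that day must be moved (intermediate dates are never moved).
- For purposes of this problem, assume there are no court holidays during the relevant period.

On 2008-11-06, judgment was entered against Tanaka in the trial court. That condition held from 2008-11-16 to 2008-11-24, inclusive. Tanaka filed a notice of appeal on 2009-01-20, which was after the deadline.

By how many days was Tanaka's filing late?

1 month after 2008-11-06 is December 6, 2008.
From November 16, 2008 through November 24, 2008 inclusive is 9 days; tolling adds 9 days: December 6, 2008 + 9 days = December 15, 2008.
December 15, 2008 is a Monday and not a court holiday, so no extension applies.
The deadline is December 15, 2008; from December 15, 2008 to January 20, 2009 is 36 days.

36 days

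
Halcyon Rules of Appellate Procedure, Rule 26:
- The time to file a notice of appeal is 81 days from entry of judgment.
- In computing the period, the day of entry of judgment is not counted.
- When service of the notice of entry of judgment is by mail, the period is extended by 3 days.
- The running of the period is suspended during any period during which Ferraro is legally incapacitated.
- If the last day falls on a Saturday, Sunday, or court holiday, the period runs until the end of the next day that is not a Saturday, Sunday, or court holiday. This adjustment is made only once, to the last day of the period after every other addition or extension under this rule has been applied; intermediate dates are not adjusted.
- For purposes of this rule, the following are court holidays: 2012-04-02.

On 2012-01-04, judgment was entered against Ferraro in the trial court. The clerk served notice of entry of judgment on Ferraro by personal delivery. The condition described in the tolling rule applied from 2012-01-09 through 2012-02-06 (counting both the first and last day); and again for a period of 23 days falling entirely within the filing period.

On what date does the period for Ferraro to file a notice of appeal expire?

May 16, 2012

81 days after 2012-01-04 is March 25, 2012.
Service was not by mail, so no mail extension applies.
From January 9, 2012 through February 6, 2012 inclusive is 29 days; tolling adds 29 days: March 25, 2012 + 29 days = April 23, 2012.
Tolling adds 23 days: April 23, 2012 + 23 days = May 16, 2012.
May 16, 2012 is a Wednesday and not a court holiday, so no extension applies.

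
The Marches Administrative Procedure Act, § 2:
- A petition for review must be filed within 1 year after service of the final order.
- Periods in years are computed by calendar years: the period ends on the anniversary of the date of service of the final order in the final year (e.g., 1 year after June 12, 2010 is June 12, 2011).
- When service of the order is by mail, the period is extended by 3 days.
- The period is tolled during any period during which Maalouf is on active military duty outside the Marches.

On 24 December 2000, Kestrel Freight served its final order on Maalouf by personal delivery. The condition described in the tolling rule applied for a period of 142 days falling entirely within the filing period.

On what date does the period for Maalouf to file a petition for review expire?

1 year after 24 December 2000 is December 24, 2001.
Service was not by mail, so no mail extension applies.
Tolling adds 142 days: December 24, 2001 + 142 days = May 15, 2002.

May 15, 2002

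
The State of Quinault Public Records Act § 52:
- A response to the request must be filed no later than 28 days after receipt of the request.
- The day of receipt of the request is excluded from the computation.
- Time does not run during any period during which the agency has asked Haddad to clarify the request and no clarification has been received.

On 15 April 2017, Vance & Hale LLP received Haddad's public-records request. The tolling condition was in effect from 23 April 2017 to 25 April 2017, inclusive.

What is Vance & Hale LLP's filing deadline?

May 16, 2017

28 days after 15 April 2017 is May 13, 2017.
From April 23, 2017 through April 25, 2017 inclusive is 3 days; tolling adds 3 days: May 13, 2017 + 3 days = May 16, 2017.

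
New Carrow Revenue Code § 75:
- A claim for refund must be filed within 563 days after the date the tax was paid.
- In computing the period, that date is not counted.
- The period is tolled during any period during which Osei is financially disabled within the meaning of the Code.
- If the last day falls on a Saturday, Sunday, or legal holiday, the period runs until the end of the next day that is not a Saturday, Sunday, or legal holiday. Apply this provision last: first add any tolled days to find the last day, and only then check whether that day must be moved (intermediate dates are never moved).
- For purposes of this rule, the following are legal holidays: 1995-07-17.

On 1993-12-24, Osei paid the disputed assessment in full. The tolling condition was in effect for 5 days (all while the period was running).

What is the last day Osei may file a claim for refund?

563 days after 1993-12-24 is July 10, 1995.
Tolling adds 5 days: July 10, 1995 + 5 days = July 15, 1995.
July 15, 1995 is Saturday; July 16, 1995 is Sunday; July 17, 1995 is a listed holiday. The next qualifying day is July 18, 1995.

July 18, 1995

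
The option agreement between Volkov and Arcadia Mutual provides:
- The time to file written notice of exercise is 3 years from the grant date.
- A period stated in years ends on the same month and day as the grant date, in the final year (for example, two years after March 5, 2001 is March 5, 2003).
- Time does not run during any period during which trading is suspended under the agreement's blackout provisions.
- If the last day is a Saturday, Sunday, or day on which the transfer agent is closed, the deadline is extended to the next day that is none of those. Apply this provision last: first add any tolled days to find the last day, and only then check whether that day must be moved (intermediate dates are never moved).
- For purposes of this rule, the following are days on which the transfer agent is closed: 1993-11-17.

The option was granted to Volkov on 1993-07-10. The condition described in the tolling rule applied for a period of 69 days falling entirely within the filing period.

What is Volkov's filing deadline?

September 17, 1996

3 years after 1993-07-10 is July 10, 1996.
Tolling adds 69 days: July 10, 1996 + 69 days = September 17, 1996.
September 17, 1996 is a Tuesday and not a day on which the transfer agent is closed, so no extension applies.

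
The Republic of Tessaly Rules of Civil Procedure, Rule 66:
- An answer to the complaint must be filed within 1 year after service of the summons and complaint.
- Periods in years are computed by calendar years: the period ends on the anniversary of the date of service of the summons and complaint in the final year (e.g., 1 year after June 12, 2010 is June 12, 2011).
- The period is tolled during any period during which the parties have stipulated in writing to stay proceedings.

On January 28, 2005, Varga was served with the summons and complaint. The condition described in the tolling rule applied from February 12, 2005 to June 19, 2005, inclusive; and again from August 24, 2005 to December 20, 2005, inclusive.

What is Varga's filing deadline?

October 2, 2006

1 year after January 28, 2005 is January 28, 2006.
From February 12, 2005 through June 19, 2005 inclusive is 128 days; tolling adds 128 days: January 28, 2006 + 128 days = June 5, 2006.
From August 24, 2005 through December 20, 2005 inclusive is 119 days; tolling adds 119 days: June 5, 2006 + 119 days = October 2, 2006.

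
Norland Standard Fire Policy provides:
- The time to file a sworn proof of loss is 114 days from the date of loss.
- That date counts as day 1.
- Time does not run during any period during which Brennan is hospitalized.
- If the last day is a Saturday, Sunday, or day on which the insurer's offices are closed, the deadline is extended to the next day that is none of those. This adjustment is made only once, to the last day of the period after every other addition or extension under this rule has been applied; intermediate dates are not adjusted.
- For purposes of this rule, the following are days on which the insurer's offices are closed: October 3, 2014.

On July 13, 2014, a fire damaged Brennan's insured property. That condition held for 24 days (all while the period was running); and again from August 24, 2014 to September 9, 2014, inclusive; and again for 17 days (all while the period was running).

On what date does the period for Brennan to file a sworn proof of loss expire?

December 31, 2014

Counting July 13, 2014 as day 1, day 114 is November 3, 2014.
Tolling adds 24 days: November 3, 2014 + 24 days = November 27, 2014.
From August 24, 2014 through September 9, 2014 inclusive is 17 days; tolling adds 17 days: November 27, 2014 + 17 days = December 14, 2014.
Tolling adds 17 days: December 14, 2014 + 17 days = December 31, 2014.
December 31, 2014 is a Wednesday and not a day on which the insurer's offices are closed, so no extension applies.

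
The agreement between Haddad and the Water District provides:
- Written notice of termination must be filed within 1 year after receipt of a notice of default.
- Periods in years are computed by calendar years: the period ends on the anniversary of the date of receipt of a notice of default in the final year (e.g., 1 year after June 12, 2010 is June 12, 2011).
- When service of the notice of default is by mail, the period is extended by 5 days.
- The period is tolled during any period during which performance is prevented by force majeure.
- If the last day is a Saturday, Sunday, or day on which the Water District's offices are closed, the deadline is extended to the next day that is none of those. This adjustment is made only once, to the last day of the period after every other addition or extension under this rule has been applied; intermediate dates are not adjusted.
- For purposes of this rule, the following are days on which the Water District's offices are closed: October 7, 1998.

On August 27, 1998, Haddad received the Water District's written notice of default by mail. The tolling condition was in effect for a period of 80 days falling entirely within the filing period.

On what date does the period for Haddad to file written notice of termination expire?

1 year after August 27, 1998 is August 27, 1999.
Service was by mail, adding 5 days: August 27, 1999 + 5 days = September 1, 1999.
Tolling adds 80 days: September 1, 1999 + 80 days = November 20, 1999.
November 20, 1999 is Saturday; November 21, 1999 is Sunday. The next qualifying day is November 22, 1999.

November 22, 1999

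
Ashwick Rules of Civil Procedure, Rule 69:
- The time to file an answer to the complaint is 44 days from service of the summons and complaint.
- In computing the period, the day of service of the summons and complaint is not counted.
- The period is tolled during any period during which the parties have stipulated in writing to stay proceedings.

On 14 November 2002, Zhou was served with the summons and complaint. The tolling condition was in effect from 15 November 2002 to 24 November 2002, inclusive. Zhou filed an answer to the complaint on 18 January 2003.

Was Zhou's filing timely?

44 days after 14 November 2002 is December 28, 2002.
From November 15, 2002 through November 24, 2002 inclusive is 10 days; tolling adds 10 days: December 28, 2002 + 10 days = January 7, 2003.
The deadline is January 7, 2003; the filing on January 18, 2003 is after that date.

No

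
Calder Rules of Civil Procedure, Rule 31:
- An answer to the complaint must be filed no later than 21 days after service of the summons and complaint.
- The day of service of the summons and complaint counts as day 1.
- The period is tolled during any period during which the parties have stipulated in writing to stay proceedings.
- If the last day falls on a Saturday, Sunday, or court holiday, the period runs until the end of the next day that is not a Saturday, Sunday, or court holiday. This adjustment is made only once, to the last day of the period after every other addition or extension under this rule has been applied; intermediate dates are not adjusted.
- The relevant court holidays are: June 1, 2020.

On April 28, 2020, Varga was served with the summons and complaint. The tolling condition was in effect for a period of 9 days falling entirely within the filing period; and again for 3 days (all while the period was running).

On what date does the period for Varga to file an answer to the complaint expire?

June 2, 2020

Counting April 28, 2020 as day 1, day 21 is May 18, 2020.
Tolling adds 9 days: May 18, 2020 + 9 days = May 27, 2020.
Tolling adds 3 days: May 27, 2020 + 3 days = May 30, 2020.
May 30, 2020 is Saturday; May 31, 2020 is Sunday; June 1, 2020 is a listed holiday. The next qualifying day is June 2, 2020.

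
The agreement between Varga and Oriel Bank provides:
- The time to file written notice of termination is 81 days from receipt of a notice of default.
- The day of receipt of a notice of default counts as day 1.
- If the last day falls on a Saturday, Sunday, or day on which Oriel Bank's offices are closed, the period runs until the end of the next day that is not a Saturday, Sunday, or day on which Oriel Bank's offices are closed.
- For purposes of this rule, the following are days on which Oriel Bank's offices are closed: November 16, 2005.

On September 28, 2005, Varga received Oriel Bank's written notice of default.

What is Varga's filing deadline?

December 19, 2005

Counting September 28, 2005 as day 1, day 81 is December 17, 2005.
December 17, 2005 is Saturday; December 18, 2005 is Sunday. The next qualifying day is December 19, 2005.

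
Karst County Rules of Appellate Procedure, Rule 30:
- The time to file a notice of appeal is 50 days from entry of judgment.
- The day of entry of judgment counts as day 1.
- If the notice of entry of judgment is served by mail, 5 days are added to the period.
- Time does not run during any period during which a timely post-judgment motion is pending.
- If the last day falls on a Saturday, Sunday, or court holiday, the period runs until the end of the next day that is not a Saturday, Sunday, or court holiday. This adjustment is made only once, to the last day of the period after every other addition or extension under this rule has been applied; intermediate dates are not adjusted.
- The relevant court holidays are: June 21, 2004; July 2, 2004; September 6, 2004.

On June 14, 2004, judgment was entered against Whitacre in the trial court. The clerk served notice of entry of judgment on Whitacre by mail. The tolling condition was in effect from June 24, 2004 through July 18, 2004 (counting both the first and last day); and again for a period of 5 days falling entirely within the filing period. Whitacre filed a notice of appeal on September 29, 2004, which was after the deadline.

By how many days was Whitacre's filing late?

Counting June 14, 2004 as day 1, day 50 is August 2, 2004.
Service was by mail, adding 5 days: August 2, 2004 + 5 days = August 7, 2004.
From June 24, 2004 through July 18, 2004 inclusive is 25 days; tolling adds 25 days: August 7, 2004 + 25 days = September 1, 2004.
Tolling adds 5 days: September 1, 2004 + 5 days = September 6, 2004.
September 6, 2004 is a listed holiday. The next qualifying day is September 7, 2004.
The deadline is September 7, 2004; from September 7, 2004 to September 29, 2004 is 22 days.

22 days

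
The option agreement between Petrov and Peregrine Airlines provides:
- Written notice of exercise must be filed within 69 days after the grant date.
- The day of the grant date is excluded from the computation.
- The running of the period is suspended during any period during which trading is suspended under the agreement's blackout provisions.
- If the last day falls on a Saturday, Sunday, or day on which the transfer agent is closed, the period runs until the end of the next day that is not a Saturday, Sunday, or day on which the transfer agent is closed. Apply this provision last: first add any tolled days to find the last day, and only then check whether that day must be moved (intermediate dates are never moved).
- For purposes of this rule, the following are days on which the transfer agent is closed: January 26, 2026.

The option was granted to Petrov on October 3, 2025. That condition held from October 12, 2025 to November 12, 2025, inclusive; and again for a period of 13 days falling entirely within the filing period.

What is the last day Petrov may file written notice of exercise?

69 days after October 3, 2025 is December 11, 2025.
From October 12, 2025 through November 12, 2025 inclusive is 32 days; tolling adds 32 days: December 11, 2025 + 32 days = January 12, 2026.
Tolling adds 13 days: January 12, 2026 + 13 days = January 25, 2026.
January 25, 2026 is Sunday; January 26, 2026 is a listed holiday. The next qualifying day is January 27, 2026.

January 27, 2026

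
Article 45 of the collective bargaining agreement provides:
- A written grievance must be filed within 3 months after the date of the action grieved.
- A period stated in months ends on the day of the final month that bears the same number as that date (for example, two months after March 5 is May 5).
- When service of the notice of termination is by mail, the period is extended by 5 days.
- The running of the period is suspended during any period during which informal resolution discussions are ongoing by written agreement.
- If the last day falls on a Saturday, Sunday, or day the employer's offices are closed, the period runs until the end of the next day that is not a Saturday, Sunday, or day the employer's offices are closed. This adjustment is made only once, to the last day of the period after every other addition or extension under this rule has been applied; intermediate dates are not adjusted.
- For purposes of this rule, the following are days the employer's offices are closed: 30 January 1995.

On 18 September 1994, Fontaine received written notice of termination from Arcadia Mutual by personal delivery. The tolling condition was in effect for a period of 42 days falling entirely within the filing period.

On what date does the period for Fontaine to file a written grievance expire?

3 months after 18 September 1994 is December 18, 1994.
Service was not by mail, so no mail extension applies.
Tolling adds 42 days: December 18, 1994 + 42 days = January 29, 1995.
January 29, 1995 is Sunday; January 30, 1995 is a listed holiday. The next qualifying day is January 31, 1995.

January 31, 1995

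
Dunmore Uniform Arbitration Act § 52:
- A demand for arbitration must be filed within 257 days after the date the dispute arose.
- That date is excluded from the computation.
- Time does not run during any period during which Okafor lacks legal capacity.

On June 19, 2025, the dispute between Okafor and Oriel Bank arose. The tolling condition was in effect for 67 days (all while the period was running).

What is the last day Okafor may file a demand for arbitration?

May 9, 2026

257 days after June 19, 2025 is March 3, 2026.
Tolling adds 67 days: March 3, 2026 + 67 days = May 9, 2026.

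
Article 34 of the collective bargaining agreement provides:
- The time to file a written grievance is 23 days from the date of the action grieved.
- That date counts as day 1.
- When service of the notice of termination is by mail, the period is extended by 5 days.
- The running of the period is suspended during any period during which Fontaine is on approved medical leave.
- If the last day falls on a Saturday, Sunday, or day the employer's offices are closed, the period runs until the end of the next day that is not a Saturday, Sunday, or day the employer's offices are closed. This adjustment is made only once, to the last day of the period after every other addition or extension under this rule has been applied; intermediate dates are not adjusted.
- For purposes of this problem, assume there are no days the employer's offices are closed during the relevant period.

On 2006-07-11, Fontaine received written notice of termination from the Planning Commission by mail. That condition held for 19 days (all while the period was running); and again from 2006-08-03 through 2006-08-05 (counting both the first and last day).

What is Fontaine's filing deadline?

August 29, 2006

Counting 2006-07-11 as day 1, day 23 is August 2, 2006.
Service was by mail, adding 5 days: August 2, 2006 + 5 days = August 7, 2006.
Tolling adds 19 days: August 7, 2006 + 19 days = August 26, 2006.
From August 3, 2006 through August 5, 2006 inclusive is 3 days; tolling adds 3 days: August 26, 2006 + 3 days = August 29, 2006.
August 29, 2006 is a Tuesday and not a day the employer's offices are closed, so no extension applies.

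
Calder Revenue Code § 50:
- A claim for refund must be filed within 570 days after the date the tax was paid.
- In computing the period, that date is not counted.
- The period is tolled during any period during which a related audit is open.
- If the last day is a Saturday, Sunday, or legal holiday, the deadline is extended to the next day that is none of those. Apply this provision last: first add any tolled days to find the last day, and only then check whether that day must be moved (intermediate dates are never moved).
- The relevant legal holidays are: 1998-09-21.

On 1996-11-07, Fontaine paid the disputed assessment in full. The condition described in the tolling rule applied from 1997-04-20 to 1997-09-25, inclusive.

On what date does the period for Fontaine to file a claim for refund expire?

570 days after 1996-11-07 is May 31, 1998.
From April 20, 1997 through September 25, 1997 inclusive is 159 days; tolling adds 159 days: May 31, 1998 + 159 days = November 6, 1998.
November 6, 1998 is a Friday and not a legal holiday, so no extension applies.

November 6, 1998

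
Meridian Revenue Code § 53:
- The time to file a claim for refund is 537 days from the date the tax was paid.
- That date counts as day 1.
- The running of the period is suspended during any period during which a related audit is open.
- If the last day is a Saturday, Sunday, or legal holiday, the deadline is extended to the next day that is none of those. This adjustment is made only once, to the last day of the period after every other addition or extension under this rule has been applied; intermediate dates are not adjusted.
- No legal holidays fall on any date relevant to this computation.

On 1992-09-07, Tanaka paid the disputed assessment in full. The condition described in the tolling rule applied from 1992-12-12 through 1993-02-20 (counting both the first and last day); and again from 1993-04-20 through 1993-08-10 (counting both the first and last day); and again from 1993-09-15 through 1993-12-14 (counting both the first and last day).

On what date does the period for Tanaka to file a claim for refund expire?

November 28, 1994

Counting 1992-09-07 as day 1, day 537 is February 25, 1994.
From December 12, 1992 through February 20, 1993 inclusive is 71 days; tolling adds 71 days: February 25, 1994 + 71 days = May 7, 1994.
From April 20, 1993 through August 10, 1993 inclusive is 113 days; tolling adds 113 days: May 7, 1994 + 113 days = August 28, 1994.
From September 15, 1993 through December 14, 1993 inclusive is 91 days; tolling adds 91 days: August 28, 1994 + 91 days = November 27, 1994.
November 27, 1994 is Sunday. The next qualifying day is November 28, 1994.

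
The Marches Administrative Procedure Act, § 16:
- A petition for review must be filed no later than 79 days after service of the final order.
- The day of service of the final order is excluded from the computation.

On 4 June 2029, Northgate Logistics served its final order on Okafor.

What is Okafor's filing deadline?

79 days after 4 June 2029 is August 22, 2029.

August 22, 2029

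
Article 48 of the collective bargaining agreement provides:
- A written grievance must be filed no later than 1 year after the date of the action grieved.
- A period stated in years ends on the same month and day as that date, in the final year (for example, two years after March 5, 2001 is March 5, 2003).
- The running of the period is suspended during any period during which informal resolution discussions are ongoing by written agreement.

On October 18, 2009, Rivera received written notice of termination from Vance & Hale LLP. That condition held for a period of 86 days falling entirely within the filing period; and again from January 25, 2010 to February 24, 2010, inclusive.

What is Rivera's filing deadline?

1 year after October 18, 2009 is October 18, 2010.
Tolling adds 86 days: October 18, 2010 + 86 days = January 12, 2011.
From January 25, 2010 through February 24, 2010 inclusive is 31 days; tolling adds 31 days: January 12, 2011 + 31 days = February 12, 2011.

February 12, 2011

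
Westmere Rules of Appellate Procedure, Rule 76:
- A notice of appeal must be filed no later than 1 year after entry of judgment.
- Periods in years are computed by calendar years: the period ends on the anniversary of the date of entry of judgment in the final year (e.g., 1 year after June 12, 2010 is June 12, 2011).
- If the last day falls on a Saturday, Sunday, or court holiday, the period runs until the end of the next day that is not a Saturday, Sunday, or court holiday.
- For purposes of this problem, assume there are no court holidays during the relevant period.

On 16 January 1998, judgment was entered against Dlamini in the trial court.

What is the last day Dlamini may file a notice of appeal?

January 18, 1999

1 year after 16 January 1998 is January 16, 1999.
January 16, 1999 is Saturday; January 17, 1999 is Sunday. The next qualifying day is January 18, 1999.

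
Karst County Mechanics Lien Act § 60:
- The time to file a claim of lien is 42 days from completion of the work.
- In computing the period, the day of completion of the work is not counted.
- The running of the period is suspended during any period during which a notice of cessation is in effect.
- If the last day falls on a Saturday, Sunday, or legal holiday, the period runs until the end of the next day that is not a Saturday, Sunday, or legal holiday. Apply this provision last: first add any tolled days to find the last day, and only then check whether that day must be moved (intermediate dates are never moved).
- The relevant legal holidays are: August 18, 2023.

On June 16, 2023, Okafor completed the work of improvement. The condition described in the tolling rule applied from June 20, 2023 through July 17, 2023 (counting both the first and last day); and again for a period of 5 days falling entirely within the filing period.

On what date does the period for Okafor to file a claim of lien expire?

August 30, 2023

42 days after June 16, 2023 is July 28, 2023.
From June 20, 2023 through July 17, 2023 inclusive is 28 days; tolling adds 28 days: July 28, 2023 + 28 days = August 25, 2023.
Tolling adds 5 days: August 25, 2023 + 5 days = August 30, 2023.
August 30, 2023 is a Wednesday and not a legal holiday, so no extension applies.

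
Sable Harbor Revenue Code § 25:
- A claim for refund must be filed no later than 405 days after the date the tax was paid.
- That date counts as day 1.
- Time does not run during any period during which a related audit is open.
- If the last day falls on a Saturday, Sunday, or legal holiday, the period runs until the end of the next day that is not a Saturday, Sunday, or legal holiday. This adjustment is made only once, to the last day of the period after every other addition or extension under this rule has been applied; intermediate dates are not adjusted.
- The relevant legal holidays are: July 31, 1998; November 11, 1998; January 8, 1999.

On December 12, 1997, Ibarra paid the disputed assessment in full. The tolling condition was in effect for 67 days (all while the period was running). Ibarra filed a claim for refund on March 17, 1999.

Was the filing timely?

Counting December 12, 1997 as day 1, day 405 is January 20, 1999.
Tolling adds 67 days: January 20, 1999 + 67 days = March 28, 1999.
March 28, 1999 is Sunday. The next qualifying day is March 29, 1999.
The deadline is March 29, 1999; the filing on March 17, 1999 is on or before that date.

Yes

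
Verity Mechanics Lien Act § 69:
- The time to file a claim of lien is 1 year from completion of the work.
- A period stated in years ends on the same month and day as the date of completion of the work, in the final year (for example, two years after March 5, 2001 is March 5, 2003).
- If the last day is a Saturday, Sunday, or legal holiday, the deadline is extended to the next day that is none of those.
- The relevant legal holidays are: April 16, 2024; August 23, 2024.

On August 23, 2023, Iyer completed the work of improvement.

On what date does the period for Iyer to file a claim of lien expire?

August 26, 2024

1 year after August 23, 2023 is August 23, 2024.
August 23, 2024 is a listed holiday; August 24, 2024 is Saturday; August 25, 2024 is Sunday. The next qualifying day is August 26, 2024.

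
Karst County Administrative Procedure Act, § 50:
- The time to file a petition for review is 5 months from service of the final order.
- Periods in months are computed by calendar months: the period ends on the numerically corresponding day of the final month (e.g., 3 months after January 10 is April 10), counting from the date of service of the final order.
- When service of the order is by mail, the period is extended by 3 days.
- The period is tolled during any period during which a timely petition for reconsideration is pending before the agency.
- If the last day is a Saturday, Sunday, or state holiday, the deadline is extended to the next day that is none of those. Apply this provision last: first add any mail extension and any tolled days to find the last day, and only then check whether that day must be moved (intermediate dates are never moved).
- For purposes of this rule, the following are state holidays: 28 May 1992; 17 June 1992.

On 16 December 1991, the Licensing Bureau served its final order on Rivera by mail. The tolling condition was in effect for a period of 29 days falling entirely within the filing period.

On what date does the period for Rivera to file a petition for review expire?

June 18, 1992

5 months after 16 December 1991 is May 16, 1992.
Service was by mail, adding 3 days: May 16, 1992 + 3 days = May 19, 1992.
Tolling adds 29 days: May 19, 1992 + 29 days = June 17, 1992.
June 17, 1992 is a listed holiday. The next qualifying day is June 18, 1992.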